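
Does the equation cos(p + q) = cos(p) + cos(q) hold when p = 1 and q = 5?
Substituting p = 1, q = 5:

LHS = cos(1 + 5) = cos(6) ≈ 0.9602
RHS = cos(1) + cos(5) ≈ 0.824

LHS ≠ RHS, so the equation does not hold at this point.

Answer: Fails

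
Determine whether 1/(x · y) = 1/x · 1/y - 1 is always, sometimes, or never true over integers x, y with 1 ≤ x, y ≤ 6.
The claim fails for every pair in the range. For instance at (x, y) = (4, 5): LHS = 1/20, RHS = -19/20.

Answer: Never true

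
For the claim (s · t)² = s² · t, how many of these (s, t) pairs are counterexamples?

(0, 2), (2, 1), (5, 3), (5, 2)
2

Testing each pair:
(0, 2): LHS = 0, RHS = 0 → satisfies claim
(2, 1): LHS = 4, RHS = 4 → satisfies claim
(5, 3): LHS = 225, RHS = 75 → counterexample
(5, 2): LHS = 100, RHS = 50 → counterexample

That makes 2 counterexamples.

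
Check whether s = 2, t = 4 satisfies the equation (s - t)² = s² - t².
Substituting s = 2, t = 4:

LHS = (2 - 4)² = 4
RHS = 2² - 4² = -12

LHS ≠ RHS, so the equation does not hold at this point.

Answer: Fails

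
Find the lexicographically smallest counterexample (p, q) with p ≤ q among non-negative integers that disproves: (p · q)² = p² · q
(p, q) = (1, 2)

At (0, 0): both sides equal 0, so it holds there.

Substituting (1, 2) into the claim:
LHS = (1 · 2)² = 4
RHS = 1² · 2 = 2

Since LHS ≠ RHS, this pair disproves the claim, and no lexicographically smaller pair (p ≤ q, non-negative integers) does.

For instance (2, 5) is also a counterexample (LHS = 100, RHS = 20), but it's lexicographically larger.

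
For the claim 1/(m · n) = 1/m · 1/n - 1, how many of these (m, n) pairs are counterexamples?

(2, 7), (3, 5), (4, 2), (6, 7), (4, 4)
5

Testing each pair:
(2, 7): LHS = 1/14, RHS = -13/14 → counterexample
(3, 5): LHS = 1/15, RHS = -14/15 → counterexample
(4, 2): LHS = 1/8, RHS = -7/8 → counterexample
(6, 7): LHS = 1/42, RHS = -41/42 → counterexample
(4, 4): LHS = 1/16, RHS = -15/16 → counterexample

That makes 5 counterexamples.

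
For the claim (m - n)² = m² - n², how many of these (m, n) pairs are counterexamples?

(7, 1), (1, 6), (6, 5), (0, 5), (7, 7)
4

Testing each pair:
(7, 1): LHS = 36, RHS = 48 → counterexample
(1, 6): LHS = 25, RHS = -35 → counterexample
(6, 5): LHS = 1, RHS = 11 → counterexample
(0, 5): LHS = 25, RHS = -25 → counterexample
(7, 7): LHS = 0, RHS = 0 → satisfies claim

That makes 4 counterexamples.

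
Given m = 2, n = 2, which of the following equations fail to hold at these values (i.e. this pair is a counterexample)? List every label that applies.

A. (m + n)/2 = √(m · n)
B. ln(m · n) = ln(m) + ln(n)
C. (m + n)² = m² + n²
Evaluating each claim at the given values:
A. LHS = 2, RHS = 2 → holds here (LHS = RHS)
B. LHS = ln(4) ≈ 1.386, RHS = 2·ln(2) ≈ 1.386 → holds here (LHS = RHS)
C. LHS = 16, RHS = 8 → fails here (LHS ≠ RHS)

Answer: C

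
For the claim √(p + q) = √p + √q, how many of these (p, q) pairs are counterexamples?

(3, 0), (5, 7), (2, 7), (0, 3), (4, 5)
Testing each pair:
(3, 0): LHS = √(3) ≈ 1.732, RHS = √(3) ≈ 1.732 → satisfies claim
(5, 7): LHS = 2·√(3) ≈ 3.464, RHS = √(5) + √(7) ≈ 4.882 → counterexample
(2, 7): LHS = 3, RHS = √(2) + √(7) ≈ 4.06 → counterexample
(0, 3): LHS = √(3) ≈ 1.732, RHS = √(3) ≈ 1.732 → satisfies claim
(4, 5): LHS = 3, RHS = 2 + √(5) ≈ 4.236 → counterexample

That makes 3 counterexamples.

Answer: 3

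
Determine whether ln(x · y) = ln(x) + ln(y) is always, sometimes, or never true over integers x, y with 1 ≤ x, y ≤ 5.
Always true

The identity holds for every pair in the range. For instance at (x, y) = (4, 4): both sides equal ln(16) ≈ 2.773.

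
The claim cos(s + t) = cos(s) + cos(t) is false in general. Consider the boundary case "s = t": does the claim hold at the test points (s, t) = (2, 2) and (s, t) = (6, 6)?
No, fails at both test points

At (2, 2): LHS = cos(4) ≈ -0.6536 ≠ RHS = 2·cos(2) ≈ -0.8323
At (6, 6): LHS = cos(12) ≈ 0.8439 ≠ RHS = 2·cos(6) ≈ 1.92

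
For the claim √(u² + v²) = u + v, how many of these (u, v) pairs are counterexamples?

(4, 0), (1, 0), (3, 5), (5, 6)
2

Testing each pair:
(4, 0): LHS = 4, RHS = 4 → satisfies claim
(1, 0): LHS = 1, RHS = 1 → satisfies claim
(3, 5): LHS = √(34) ≈ 5.831, RHS = 8 → counterexample
(5, 6): LHS = √(61) ≈ 7.81, RHS = 11 → counterexample

That makes 2 counterexamples.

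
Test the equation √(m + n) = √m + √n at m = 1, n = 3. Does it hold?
Fails

Substituting m = 1, n = 3:

LHS = √(1 + 3) = 2
RHS = √1 + √3 = 1 + √(3) ≈ 2.732

LHS ≠ RHS, so the equation does not hold at this point.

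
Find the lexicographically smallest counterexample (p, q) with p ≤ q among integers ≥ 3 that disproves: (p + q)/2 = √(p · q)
Substituting (3, 4) into the claim:
LHS = (3 + 4)/2 = 7/2
RHS = √(3 · 4) = 2·√(3) ≈ 3.464

Since LHS ≠ RHS, this pair disproves the claim, and no lexicographically smaller pair (p ≤ q, integers ≥ 3) does.

For instance (9, 10) is also a counterexample (LHS = 19/2, RHS = 3·√(10) ≈ 9.487), but it's lexicographically larger.

Answer: (p, q) = (3, 4)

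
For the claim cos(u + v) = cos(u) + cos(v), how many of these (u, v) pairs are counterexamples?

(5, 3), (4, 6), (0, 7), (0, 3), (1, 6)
5

Testing each pair:
(5, 3): LHS = cos(8) ≈ -0.1455, RHS = cos(3) + cos(5) ≈ -0.7063 → counterexample
(4, 6): LHS = cos(10) ≈ -0.8391, RHS = cos(4) + cos(6) ≈ 0.3065 → counterexample
(0, 7): LHS = cos(7) ≈ 0.7539, RHS = cos(7) + 1 ≈ 1.754 → counterexample
(0, 3): LHS = cos(3) ≈ -0.99, RHS = cos(3) + 1 ≈ 0.01001 → counterexample
(1, 6): LHS = cos(7) ≈ 0.7539, RHS = cos(1) + cos(6) ≈ 1.5 → counterexample

That makes 5 counterexamples.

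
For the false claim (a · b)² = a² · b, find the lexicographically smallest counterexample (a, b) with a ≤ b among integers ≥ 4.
Substituting (4, 4) into the claim:
LHS = (4 · 4)² = 256
RHS = 4² · 4 = 64

Since LHS ≠ RHS, this pair disproves the claim, and no lexicographically smaller pair (a ≤ b, integers ≥ 4) does.

For instance (5, 9) is also a counterexample (LHS = 2025, RHS = 225), but it's lexicographically larger.

Answer: (a, b) = (4, 4)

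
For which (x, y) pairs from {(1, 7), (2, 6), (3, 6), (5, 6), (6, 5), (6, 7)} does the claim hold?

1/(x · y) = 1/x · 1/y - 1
Testing each pair:
(1, 7): LHS = 1/7, RHS = -6/7 → fails
(2, 6): LHS = 1/12, RHS = -11/12 → fails
(3, 6): LHS = 1/18, RHS = -17/18 → fails
(5, 6): LHS = 1/30, RHS = -29/30 → fails
(6, 5): LHS = 1/30, RHS = -29/30 → fails
(6, 7): LHS = 1/42, RHS = -41/42 → fails

No pair satisfies the claim.

Answer: None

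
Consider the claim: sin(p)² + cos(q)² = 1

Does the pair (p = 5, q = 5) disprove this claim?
No

Substituting p = 5, q = 5:
LHS = sin(5)² + cos(5)² = 1
RHS = 1

The sides agree, so this pair does not disprove the claim.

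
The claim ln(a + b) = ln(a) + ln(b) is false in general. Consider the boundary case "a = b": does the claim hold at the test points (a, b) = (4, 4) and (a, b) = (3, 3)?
At (4, 4): LHS = ln(8) ≈ 2.079 ≠ RHS = 2·ln(4) ≈ 2.773
At (3, 3): LHS = ln(6) ≈ 1.792 ≠ RHS = 2·ln(3) ≈ 2.197

Answer: No, fails at both test points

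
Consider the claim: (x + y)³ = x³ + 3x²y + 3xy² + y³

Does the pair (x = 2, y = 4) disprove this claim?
No

Substituting x = 2, y = 4:
LHS = (2 + 4)³ = 216
RHS = 2³ + 3·2²·4 + 3·2·4² + 4³ = 216

The sides agree, so this pair does not disprove the claim.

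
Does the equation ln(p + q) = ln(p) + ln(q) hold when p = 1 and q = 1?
Fails

Substituting p = 1, q = 1:

LHS = ln(1 + 1) = ln(2) ≈ 0.6931
RHS = ln(1) + ln(1) = 0

LHS ≠ RHS, so the equation does not hold at this point.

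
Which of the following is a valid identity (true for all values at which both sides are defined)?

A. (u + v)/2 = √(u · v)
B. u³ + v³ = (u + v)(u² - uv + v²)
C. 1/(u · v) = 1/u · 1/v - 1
B

A: fails at (1, 3) — LHS = 2, RHS = √(3) ≈ 1.732.
B: holds — e.g. at (5, 5), both sides equal 250.
C: fails at (1, 2) — LHS = 1/2, RHS = -1/2.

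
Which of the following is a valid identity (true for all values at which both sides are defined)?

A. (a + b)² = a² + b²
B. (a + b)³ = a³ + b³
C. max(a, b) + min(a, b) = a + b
A: fails at (3, 5) — LHS = 64, RHS = 34.
B: fails at (1, 2) — LHS = 27, RHS = 9.
C: holds — e.g. at (4, 4), both sides equal 8.

Answer: C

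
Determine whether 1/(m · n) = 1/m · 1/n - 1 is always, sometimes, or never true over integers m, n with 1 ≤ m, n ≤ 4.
The claim fails for every pair in the range. For instance at (m, n) = (2, 3): LHS = 1/6, RHS = -5/6.

Answer: Never true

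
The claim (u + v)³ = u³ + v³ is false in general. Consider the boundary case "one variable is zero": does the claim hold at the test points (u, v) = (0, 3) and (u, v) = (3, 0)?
Yes, holds at both test points

At (0, 3): LHS = 27, RHS = 27 → equal
At (3, 0): LHS = 27, RHS = 27 → equal

So the claim does hold at both of these boundary points, even though it is not an identity.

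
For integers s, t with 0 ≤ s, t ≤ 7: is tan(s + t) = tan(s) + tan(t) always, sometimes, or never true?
Sometimes true

It holds at (s, t) = (2, 0) (both sides equal tan(2) ≈ -2.185), but fails at (s, t) = (2, 3) (LHS = tan(5) ≈ -3.381, RHS = tan(2) + tan(3) ≈ -2.328).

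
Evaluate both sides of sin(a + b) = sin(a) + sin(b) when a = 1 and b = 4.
LHS = sin(1 + 4) = sin(5) ≈ -0.9589
RHS = sin(1) + sin(4) ≈ 0.08467

LHS ≠ RHS (they differ by about 1.044), so the equation does not hold here.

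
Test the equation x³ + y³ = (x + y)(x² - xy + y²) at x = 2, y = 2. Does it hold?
Substituting x = 2, y = 2:

LHS = 2³ + 2³ = 16
RHS = (2 + 2)(2² - 2·2 + 2²) = 16

LHS = RHS, so the equation holds at this point.

Answer: Holds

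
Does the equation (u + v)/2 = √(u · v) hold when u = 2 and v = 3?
Substituting u = 2, v = 3:

LHS = (2 + 3)/2 = 5/2
RHS = √(2 · 3) = √(6) ≈ 2.449

LHS ≠ RHS, so the equation does not hold at this point.

Answer: Fails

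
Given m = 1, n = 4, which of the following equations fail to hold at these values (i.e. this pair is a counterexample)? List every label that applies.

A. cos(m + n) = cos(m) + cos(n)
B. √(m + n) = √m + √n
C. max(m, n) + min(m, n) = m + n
A, B

Evaluating each claim at the given values:
A. LHS = cos(5) ≈ 0.2837, RHS = cos(4) + cos(1) ≈ -0.1133 → fails here (LHS ≠ RHS)
B. LHS = √(5) ≈ 2.236, RHS = 3 → fails here (LHS ≠ RHS)
C. LHS = 5, RHS = 5 → holds here (LHS = RHS)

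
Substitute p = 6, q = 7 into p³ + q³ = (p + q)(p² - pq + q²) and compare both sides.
LHS = 6³ + 7³ = 559
RHS = (6 + 7)(6² - 6·7 + 7²) = 559

LHS = RHS: the two sides agree.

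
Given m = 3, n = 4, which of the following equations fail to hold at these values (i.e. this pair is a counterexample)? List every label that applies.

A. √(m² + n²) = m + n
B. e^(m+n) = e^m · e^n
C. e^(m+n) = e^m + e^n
Evaluating each claim at the given values:
A. LHS = 5, RHS = 7 → fails here (LHS ≠ RHS)
B. LHS = e^7 ≈ 1097, RHS = e^7 ≈ 1097 → holds here (LHS = RHS)
C. LHS = e^7 ≈ 1097, RHS = e^3 + e^4 ≈ 74.68 → fails here (LHS ≠ RHS)

Answer: A, C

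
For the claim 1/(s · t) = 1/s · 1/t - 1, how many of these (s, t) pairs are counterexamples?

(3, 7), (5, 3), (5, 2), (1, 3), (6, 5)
5

Testing each pair:
(3, 7): LHS = 1/21, RHS = -20/21 → counterexample
(5, 3): LHS = 1/15, RHS = -14/15 → counterexample
(5, 2): LHS = 1/10, RHS = -9/10 → counterexample
(1, 3): LHS = 1/3, RHS = -2/3 → counterexample
(6, 5): LHS = 1/30, RHS = -29/30 → counterexample

That makes 5 counterexamples.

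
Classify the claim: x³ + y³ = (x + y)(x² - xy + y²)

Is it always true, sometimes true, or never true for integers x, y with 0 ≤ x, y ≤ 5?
Always true

The identity holds for every pair in the range. For instance at (x, y) = (2, 5): both sides equal 133.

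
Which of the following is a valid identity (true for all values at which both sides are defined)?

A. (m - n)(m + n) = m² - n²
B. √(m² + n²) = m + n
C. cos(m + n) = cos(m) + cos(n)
A

A: holds — e.g. at (1, 2), both sides equal -3.
B: fails at (4, 4) — LHS = 4·√(2) ≈ 5.657, RHS = 8.
C: fails at (1, 3) — LHS = cos(4) ≈ -0.6536, RHS = cos(3) + cos(1) ≈ -0.4497.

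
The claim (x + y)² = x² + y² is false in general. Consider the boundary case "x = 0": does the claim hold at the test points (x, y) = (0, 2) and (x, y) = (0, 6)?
Yes, holds at both test points

At (0, 2): LHS = 4, RHS = 4 → equal
At (0, 6): LHS = 36, RHS = 36 → equal

So the claim does hold at both of these boundary points, even though it is not an identity.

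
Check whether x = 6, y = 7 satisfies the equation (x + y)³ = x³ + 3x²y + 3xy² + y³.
Substituting x = 6, y = 7:

LHS = (6 + 7)³ = 2197
RHS = 6³ + 3·6²·7 + 3·6·7² + 7³ = 2197

LHS = RHS, so the equation holds at this point.

Answer: Holds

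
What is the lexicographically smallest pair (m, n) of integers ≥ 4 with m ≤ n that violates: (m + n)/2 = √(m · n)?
At (4, 4): both sides equal 4, so it holds there.

Substituting (4, 5) into the claim:
LHS = (4 + 5)/2 = 9/2
RHS = √(4 · 5) = 2·√(5) ≈ 4.472

Since LHS ≠ RHS, this pair disproves the claim, and no lexicographically smaller pair (m ≤ n, integers ≥ 4) does.

For instance (4, 9) is also a counterexample (LHS = 13/2, RHS = 6), but it's lexicographically larger.

Answer: (m, n) = (4, 5)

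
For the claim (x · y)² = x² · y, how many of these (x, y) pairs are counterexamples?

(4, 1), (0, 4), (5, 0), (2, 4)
1

Testing each pair:
(4, 1): LHS = 16, RHS = 16 → satisfies claim
(0, 4): LHS = 0, RHS = 0 → satisfies claim
(5, 0): LHS = 0, RHS = 0 → satisfies claim
(2, 4): LHS = 64, RHS = 16 → counterexample

That makes 1 counterexample.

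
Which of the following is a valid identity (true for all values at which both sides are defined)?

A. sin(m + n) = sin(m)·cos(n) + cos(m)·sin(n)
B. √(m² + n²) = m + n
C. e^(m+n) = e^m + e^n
A: holds — e.g. at (2, 4), both sides equal sin(6) ≈ -0.2794.
B: fails at (4, 4) — LHS = 4·√(2) ≈ 5.657, RHS = 8.
C: fails at (4, 6) — LHS = e^10 ≈ 22026.5, RHS = e^4 + e^6 ≈ 458.

Answer: A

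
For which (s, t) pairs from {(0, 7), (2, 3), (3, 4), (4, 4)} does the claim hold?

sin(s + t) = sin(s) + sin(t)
Testing each pair:
(0, 7): LHS = sin(7) ≈ 0.657, RHS = sin(7) ≈ 0.657 → holds
(2, 3): LHS = sin(5) ≈ -0.9589, RHS = sin(3) + sin(2) ≈ 1.05 → fails
(3, 4): LHS = sin(7) ≈ 0.657, RHS = sin(4) + sin(3) ≈ -0.6157 → fails
(4, 4): LHS = sin(8) ≈ 0.9894, RHS = 2·sin(4) ≈ -1.514 → fails

1 of 4 pairs satisfies the claim.

Answer: (0, 7)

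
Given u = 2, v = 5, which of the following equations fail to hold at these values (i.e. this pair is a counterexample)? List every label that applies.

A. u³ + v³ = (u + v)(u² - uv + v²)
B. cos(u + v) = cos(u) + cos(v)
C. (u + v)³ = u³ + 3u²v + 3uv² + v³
B

Evaluating each claim at the given values:
A. LHS = 133, RHS = 133 → holds here (LHS = RHS)
B. LHS = cos(7) ≈ 0.7539, RHS = cos(2) + cos(5) ≈ -0.1325 → fails here (LHS ≠ RHS)
C. LHS = 343, RHS = 343 → holds here (LHS = RHS)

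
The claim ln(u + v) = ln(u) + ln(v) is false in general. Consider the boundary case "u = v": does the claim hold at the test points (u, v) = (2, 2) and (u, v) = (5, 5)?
Only at (2, 2)

At (2, 2): LHS = ln(4) ≈ 1.386, RHS = 2·ln(2) ≈ 1.386 → equal
At (5, 5): LHS = ln(10) ≈ 2.303 ≠ RHS = 2·ln(5) ≈ 3.219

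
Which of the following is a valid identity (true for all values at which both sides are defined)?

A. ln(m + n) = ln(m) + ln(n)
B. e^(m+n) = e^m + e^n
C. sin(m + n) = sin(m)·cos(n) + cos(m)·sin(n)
C

A: fails at (4, 6) — LHS = ln(10) ≈ 2.303, RHS = ln(4) + ln(6) ≈ 3.178.
B: fails at (2, 2) — LHS = e^4 ≈ 54.6, RHS = 2·e^2 ≈ 14.78.
C: holds — e.g. at (2, 3), both sides equal sin(5) ≈ -0.9589.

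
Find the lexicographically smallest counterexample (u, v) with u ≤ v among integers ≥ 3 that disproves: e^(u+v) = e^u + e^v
Substituting (3, 3) into the claim:
LHS = e^(3+3) = e^6 ≈ 403.4
RHS = e^3 + e^3 = 2·e^3 ≈ 40.17

Since LHS ≠ RHS, this pair disproves the claim, and no lexicographically smaller pair (u ≤ v, integers ≥ 3) does.

For instance (3, 6) is also a counterexample (LHS = e^9 ≈ 8103, RHS = e^3 + e^6 ≈ 423.5), but it's lexicographically larger.

Answer: (u, v) = (3, 3)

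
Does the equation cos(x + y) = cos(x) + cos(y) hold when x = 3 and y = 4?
Fails

Substituting x = 3, y = 4:

LHS = cos(3 + 4) = cos(7) ≈ 0.7539
RHS = cos(3) + cos(4) ≈ -1.644

LHS ≠ RHS, so the equation does not hold at this point.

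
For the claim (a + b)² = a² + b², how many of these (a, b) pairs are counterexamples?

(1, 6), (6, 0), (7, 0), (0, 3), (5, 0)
Testing each pair:
(1, 6): LHS = 49, RHS = 37 → counterexample
(6, 0): LHS = 36, RHS = 36 → satisfies claim
(7, 0): LHS = 49, RHS = 49 → satisfies claim
(0, 3): LHS = 9, RHS = 9 → satisfies claim
(5, 0): LHS = 25, RHS = 25 → satisfies claim

That makes 1 counterexample.

Answer: 1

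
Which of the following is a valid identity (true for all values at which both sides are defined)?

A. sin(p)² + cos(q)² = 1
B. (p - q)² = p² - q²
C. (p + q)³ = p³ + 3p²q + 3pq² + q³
A: fails at (1, 5) — LHS = cos(5)² + sin(1)² ≈ 0.7885, RHS = 1.
B: fails at (3, 5) — LHS = 4, RHS = -16.
C: holds — e.g. at (1, 2), both sides equal 27.

Answer: C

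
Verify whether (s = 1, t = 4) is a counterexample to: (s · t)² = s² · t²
Substituting s = 1, t = 4:
LHS = (1 · 4)² = 16
RHS = 1² · 4² = 16

The sides agree, so this pair does not disprove the claim.

Answer: No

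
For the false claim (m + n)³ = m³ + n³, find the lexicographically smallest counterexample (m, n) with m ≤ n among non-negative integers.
(m, n) = (1, 1)

At (0, 2): both sides equal 8, so it holds there.
At (0, 3): both sides equal 27, so it holds there.

Substituting (1, 1) into the claim:
LHS = (1 + 1)³ = 8
RHS = 1³ + 1³ = 2

Since LHS ≠ RHS, this pair disproves the claim, and no lexicographically smaller pair (m ≤ n, non-negative integers) does.

For instance (3, 3) is also a counterexample (LHS = 216, RHS = 54), but it's lexicographically larger.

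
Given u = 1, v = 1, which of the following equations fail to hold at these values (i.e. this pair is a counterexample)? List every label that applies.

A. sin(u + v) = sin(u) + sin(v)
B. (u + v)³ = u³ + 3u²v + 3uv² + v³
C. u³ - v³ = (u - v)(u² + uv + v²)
Evaluating each claim at the given values:
A. LHS = sin(2) ≈ 0.9093, RHS = 2·sin(1) ≈ 1.683 → fails here (LHS ≠ RHS)
B. LHS = 8, RHS = 8 → holds here (LHS = RHS)
C. LHS = 0, RHS = 0 → holds here (LHS = RHS)

Answer: A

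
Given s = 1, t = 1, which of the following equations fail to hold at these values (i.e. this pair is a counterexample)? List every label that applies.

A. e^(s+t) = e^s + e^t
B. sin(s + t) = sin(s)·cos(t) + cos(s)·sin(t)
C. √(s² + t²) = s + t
A, C

Evaluating each claim at the given values:
A. LHS = e^2 ≈ 7.389, RHS = 2·e ≈ 5.437 → fails here (LHS ≠ RHS)
B. LHS = sin(2) ≈ 0.9093, RHS = 2·sin(1)·cos(1) ≈ 0.9093 → holds here (LHS = RHS)
C. LHS = √(2) ≈ 1.414, RHS = 2 → fails here (LHS ≠ RHS)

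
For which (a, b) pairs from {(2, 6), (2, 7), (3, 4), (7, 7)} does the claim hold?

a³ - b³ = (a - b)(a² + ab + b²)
All pairs

Testing each pair:
(2, 6): LHS = -208, RHS = -208 → holds
(2, 7): LHS = -335, RHS = -335 → holds
(3, 4): LHS = -37, RHS = -37 → holds
(7, 7): LHS = 0, RHS = 0 → holds

Every pair satisfies the claim.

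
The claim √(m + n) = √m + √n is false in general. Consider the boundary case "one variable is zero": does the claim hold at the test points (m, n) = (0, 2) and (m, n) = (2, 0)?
Yes, holds at both test points

At (0, 2): LHS = √(2) ≈ 1.414, RHS = √(2) ≈ 1.414 → equal
At (2, 0): LHS = √(2) ≈ 1.414, RHS = √(2) ≈ 1.414 → equal

So the claim does hold at both of these boundary points, even though it is not an identity.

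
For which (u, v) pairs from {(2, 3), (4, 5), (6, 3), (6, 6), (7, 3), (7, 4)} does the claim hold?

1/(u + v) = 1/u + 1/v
None

Testing each pair:
(2, 3): LHS = 1/5, RHS = 5/6 → fails
(4, 5): LHS = 1/9, RHS = 9/20 → fails
(6, 3): LHS = 1/9, RHS = 1/2 → fails
(6, 6): LHS = 1/12, RHS = 1/3 → fails
(7, 3): LHS = 1/10, RHS = 10/21 → fails
(7, 4): LHS = 1/11, RHS = 11/28 → fails

No pair satisfies the claim.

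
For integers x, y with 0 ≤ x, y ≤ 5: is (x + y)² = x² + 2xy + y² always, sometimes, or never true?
The identity holds for every pair in the range. For instance at (x, y) = (0, 0): both sides equal 0.

Answer: Always true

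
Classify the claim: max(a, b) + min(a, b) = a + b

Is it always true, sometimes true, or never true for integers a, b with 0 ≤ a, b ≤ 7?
Always true

The identity holds for every pair in the range. For instance at (a, b) = (6, 5): both sides equal 11.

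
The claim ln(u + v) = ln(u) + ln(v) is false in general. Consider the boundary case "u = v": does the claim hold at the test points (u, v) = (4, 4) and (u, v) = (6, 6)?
At (4, 4): LHS = ln(8) ≈ 2.079 ≠ RHS = 2·ln(4) ≈ 2.773
At (6, 6): LHS = ln(12) ≈ 2.485 ≠ RHS = 2·ln(6) ≈ 3.584

Answer: No, fails at both test points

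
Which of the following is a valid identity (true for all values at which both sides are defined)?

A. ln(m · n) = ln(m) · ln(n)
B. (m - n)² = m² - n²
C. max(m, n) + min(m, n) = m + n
A: fails at (2, 4) — LHS = ln(8) ≈ 2.079, RHS = ln(2)·ln(4) ≈ 0.9609.
B: fails at (1, 2) — LHS = 1, RHS = -3.
C: holds — e.g. at (1, 5), both sides equal 6.

Answer: C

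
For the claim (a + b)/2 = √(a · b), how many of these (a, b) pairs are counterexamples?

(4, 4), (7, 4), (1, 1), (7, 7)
Testing each pair:
(4, 4): LHS = 4, RHS = 4 → satisfies claim
(7, 4): LHS = 11/2, RHS = 2·√(7) ≈ 5.292 → counterexample
(1, 1): LHS = 1, RHS = 1 → satisfies claim
(7, 7): LHS = 7, RHS = 7 → satisfies claim

That makes 1 counterexample.

Answer: 1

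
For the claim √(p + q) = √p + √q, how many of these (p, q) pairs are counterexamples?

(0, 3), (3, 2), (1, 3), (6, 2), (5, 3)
Testing each pair:
(0, 3): LHS = √(3) ≈ 1.732, RHS = √(3) ≈ 1.732 → satisfies claim
(3, 2): LHS = √(5) ≈ 2.236, RHS = √(2) + √(3) ≈ 3.146 → counterexample
(1, 3): LHS = 2, RHS = 1 + √(3) ≈ 2.732 → counterexample
(6, 2): LHS = 2·√(2) ≈ 2.828, RHS = √(2) + √(6) ≈ 3.864 → counterexample
(5, 3): LHS = 2·√(2) ≈ 2.828, RHS = √(3) + √(5) ≈ 3.968 → counterexample

That makes 4 counterexamples.

Answer: 4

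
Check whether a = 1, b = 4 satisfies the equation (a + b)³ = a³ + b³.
Fails

Substituting a = 1, b = 4:

LHS = (1 + 4)³ = 125
RHS = 1³ + 4³ = 65

LHS ≠ RHS, so the equation does not hold at this point.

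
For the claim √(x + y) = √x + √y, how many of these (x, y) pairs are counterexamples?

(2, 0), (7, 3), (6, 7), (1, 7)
Testing each pair:
(2, 0): LHS = √(2) ≈ 1.414, RHS = √(2) ≈ 1.414 → satisfies claim
(7, 3): LHS = √(10) ≈ 3.162, RHS = √(3) + √(7) ≈ 4.378 → counterexample
(6, 7): LHS = √(13) ≈ 3.606, RHS = √(6) + √(7) ≈ 5.095 → counterexample
(1, 7): LHS = 2·√(2) ≈ 2.828, RHS = 1 + √(7) ≈ 3.646 → counterexample

That makes 3 counterexamples.

Answer: 3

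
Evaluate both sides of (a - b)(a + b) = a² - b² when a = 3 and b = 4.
LHS = (3 - 4)(3 + 4) = -7
RHS = 3² - 4² = -7

LHS = RHS: the two sides agree.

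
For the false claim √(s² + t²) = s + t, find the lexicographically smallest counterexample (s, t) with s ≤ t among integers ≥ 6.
(s, t) = (6, 6)

Substituting (6, 6) into the claim:
LHS = √(6² + 6²) = 6·√(2) ≈ 8.485
RHS = 6 + 6 = 12

Since LHS ≠ RHS, this pair disproves the claim, and no lexicographically smaller pair (s ≤ t, integers ≥ 6) does.

For instance (6, 7) is also a counterexample (LHS = √(85) ≈ 9.22, RHS = 13), but it's lexicographically larger.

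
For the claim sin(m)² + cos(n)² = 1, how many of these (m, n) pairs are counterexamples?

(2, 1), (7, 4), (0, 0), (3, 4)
3

Testing each pair:
(2, 1): LHS = cos(1)² + sin(2)² ≈ 1.119, RHS = 1 → counterexample
(7, 4): LHS = cos(4)² + sin(7)² ≈ 0.8589, RHS = 1 → counterexample
(0, 0): LHS = 1, RHS = 1 → satisfies claim
(3, 4): LHS = sin(3)² + cos(4)² ≈ 0.4472, RHS = 1 → counterexample

That makes 3 counterexamples.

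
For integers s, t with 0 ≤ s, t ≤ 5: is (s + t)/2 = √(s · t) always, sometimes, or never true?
It holds at (s, t) = (5, 5) (both sides equal 5), but fails at (s, t) = (1, 2) (LHS = 3/2, RHS = √(2) ≈ 1.414).

Answer: Sometimes true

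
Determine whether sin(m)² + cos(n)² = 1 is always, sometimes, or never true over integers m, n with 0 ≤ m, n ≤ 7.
It holds at (m, n) = (2, 2) (both sides equal 1), but fails at (m, n) = (0, 3) (LHS = cos(3)² ≈ 0.9801, RHS = 1).

Answer: Sometimes true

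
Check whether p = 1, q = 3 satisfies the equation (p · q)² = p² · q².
Substituting p = 1, q = 3:

LHS = (1 · 3)² = 9
RHS = 1² · 3² = 9

LHS = RHS, so the equation holds at this point.

Answer: Holds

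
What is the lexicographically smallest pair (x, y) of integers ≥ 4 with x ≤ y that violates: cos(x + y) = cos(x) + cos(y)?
Substituting (4, 4) into the claim:
LHS = cos(4 + 4) = cos(8) ≈ -0.1455
RHS = cos(4) + cos(4) = 2·cos(4) ≈ -1.307

Since LHS ≠ RHS, this pair disproves the claim, and no lexicographically smaller pair (x ≤ y, integers ≥ 4) does.

For instance (9, 11) is also a counterexample (LHS = cos(20) ≈ 0.4081, RHS = cos(9) + cos(11) ≈ -0.9067), but it's lexicographically larger.

Answer: (x, y) = (4, 4)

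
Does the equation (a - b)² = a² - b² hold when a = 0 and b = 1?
Fails

Substituting a = 0, b = 1:

LHS = (0 - 1)² = 1
RHS = 0² - 1² = -1

LHS ≠ RHS, so the equation does not hold at this point.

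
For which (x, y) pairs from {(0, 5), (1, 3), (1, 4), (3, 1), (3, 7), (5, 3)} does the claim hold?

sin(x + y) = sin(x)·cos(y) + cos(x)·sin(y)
All pairs

Testing each pair:
(0, 5): LHS = sin(5) ≈ -0.9589, RHS = sin(5) ≈ -0.9589 → holds
(1, 3): LHS = sin(4) ≈ -0.7568, RHS = sin(1)·cos(3) + sin(3)·cos(1) ≈ -0.7568 → holds
(1, 4): LHS = sin(5) ≈ -0.9589, RHS = sin(1)·cos(4) + sin(4)·cos(1) ≈ -0.9589 → holds
(3, 1): LHS = sin(4) ≈ -0.7568, RHS = sin(1)·cos(3) + sin(3)·cos(1) ≈ -0.7568 → holds
(3, 7): LHS = sin(10) ≈ -0.544, RHS = sin(7)·cos(3) + sin(3)·cos(7) ≈ -0.544 → holds
(5, 3): LHS = sin(8) ≈ 0.9894, RHS = sin(3)·cos(5) + sin(5)·cos(3) ≈ 0.9894 → holds

Every pair satisfies the claim.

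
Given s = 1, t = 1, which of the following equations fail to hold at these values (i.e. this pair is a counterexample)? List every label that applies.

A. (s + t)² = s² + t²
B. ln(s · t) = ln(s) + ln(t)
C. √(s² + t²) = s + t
A, C

Evaluating each claim at the given values:
A. LHS = 4, RHS = 2 → fails here (LHS ≠ RHS)
B. LHS = 0, RHS = 0 → holds here (LHS = RHS)
C. LHS = √(2) ≈ 1.414, RHS = 2 → fails here (LHS ≠ RHS)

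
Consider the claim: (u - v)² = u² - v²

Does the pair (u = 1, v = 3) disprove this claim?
Substituting u = 1, v = 3:
LHS = (1 - 3)² = 4
RHS = 1² - 3² = -8

Since LHS ≠ RHS, this pair disproves the claim.

Answer: Yes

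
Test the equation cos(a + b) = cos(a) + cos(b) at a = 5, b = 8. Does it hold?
Fails

Substituting a = 5, b = 8:

LHS = cos(5 + 8) = cos(13) ≈ 0.9074
RHS = cos(5) + cos(8) ≈ 0.1382

LHS ≠ RHS, so the equation does not hold at this point.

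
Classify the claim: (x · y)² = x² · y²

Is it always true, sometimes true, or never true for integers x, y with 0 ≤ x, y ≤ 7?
The identity holds for every pair in the range. For instance at (x, y) = (6, 4): both sides equal 576.

Answer: Always true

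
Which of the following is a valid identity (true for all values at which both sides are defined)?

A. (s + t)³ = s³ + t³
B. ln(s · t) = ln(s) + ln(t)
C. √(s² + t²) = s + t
B

A: fails at (2, 3) — LHS = 125, RHS = 35.
B: holds — e.g. at (5, 5), both sides equal ln(25) ≈ 3.219.
C: fails at (1, 2) — LHS = √(5) ≈ 2.236, RHS = 3.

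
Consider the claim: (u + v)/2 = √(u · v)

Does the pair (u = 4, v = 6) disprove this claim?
Yes

Substituting u = 4, v = 6:
LHS = (4 + 6)/2 = 5
RHS = √(4 · 6) = 2·√(6) ≈ 4.899

Since LHS ≠ RHS, this pair disproves the claim.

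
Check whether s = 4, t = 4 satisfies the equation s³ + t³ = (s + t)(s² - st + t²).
Substituting s = 4, t = 4:

LHS = 4³ + 4³ = 128
RHS = (4 + 4)(4² - 4·4 + 4²) = 128

LHS = RHS, so the equation holds at this point.

Answer: Holds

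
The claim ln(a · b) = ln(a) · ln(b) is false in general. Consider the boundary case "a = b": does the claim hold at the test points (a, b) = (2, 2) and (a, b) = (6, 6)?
No, fails at both test points

At (2, 2): LHS = ln(4) ≈ 1.386 ≠ RHS = ln(2)² ≈ 0.4805
At (6, 6): LHS = ln(36) ≈ 3.584 ≠ RHS = ln(6)² ≈ 3.21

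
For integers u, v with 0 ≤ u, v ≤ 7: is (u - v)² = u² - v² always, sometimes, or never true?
Sometimes true

It holds at (u, v) = (4, 4) (both sides equal 0), but fails at (u, v) = (2, 7) (LHS = 25, RHS = -45).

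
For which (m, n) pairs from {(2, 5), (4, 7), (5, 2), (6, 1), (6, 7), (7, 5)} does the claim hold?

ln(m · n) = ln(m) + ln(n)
All pairs

Testing each pair:
(2, 5): LHS = ln(10) ≈ 2.303, RHS = ln(2) + ln(5) ≈ 2.303 → holds
(4, 7): LHS = ln(28) ≈ 3.332, RHS = ln(4) + ln(7) ≈ 3.332 → holds
(5, 2): LHS = ln(10) ≈ 2.303, RHS = ln(2) + ln(5) ≈ 2.303 → holds
(6, 1): LHS = ln(6) ≈ 1.792, RHS = ln(6) ≈ 1.792 → holds
(6, 7): LHS = ln(42) ≈ 3.738, RHS = ln(6) + ln(7) ≈ 3.738 → holds
(7, 5): LHS = ln(35) ≈ 3.555, RHS = ln(5) + ln(7) ≈ 3.555 → holds

Every pair satisfies the claim.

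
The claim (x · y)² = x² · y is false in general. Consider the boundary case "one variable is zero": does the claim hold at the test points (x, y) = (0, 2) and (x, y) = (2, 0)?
At (0, 2): LHS = 0, RHS = 0 → equal
At (2, 0): LHS = 0, RHS = 0 → equal

So the claim does hold at both of these boundary points, even though it is not an identity.

Answer: Yes, holds at both test points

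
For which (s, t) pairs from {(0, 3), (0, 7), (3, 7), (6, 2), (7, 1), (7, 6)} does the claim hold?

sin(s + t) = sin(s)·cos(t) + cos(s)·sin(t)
Testing each pair:
(0, 3): LHS = sin(3) ≈ 0.1411, RHS = sin(3) ≈ 0.1411 → holds
(0, 7): LHS = sin(7) ≈ 0.657, RHS = sin(7) ≈ 0.657 → holds
(3, 7): LHS = sin(10) ≈ -0.544, RHS = sin(7)·cos(3) + sin(3)·cos(7) ≈ -0.544 → holds
(6, 2): LHS = sin(8) ≈ 0.9894, RHS = sin(6)·cos(2) + sin(2)·cos(6) ≈ 0.9894 → holds
(7, 1): LHS = sin(8) ≈ 0.9894, RHS = sin(7)·cos(1) + sin(1)·cos(7) ≈ 0.9894 → holds
(7, 6): LHS = sin(13) ≈ 0.4202, RHS = sin(6)·cos(7) + sin(7)·cos(6) ≈ 0.4202 → holds

Every pair satisfies the claim.

Answer: All pairs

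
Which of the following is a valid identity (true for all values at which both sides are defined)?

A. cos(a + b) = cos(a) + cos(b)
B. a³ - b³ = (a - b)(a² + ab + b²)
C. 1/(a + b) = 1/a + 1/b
A: fails at (5, 5) — LHS = cos(10) ≈ -0.8391, RHS = 2·cos(5) ≈ 0.5673.
B: holds — e.g. at (1, 4), both sides equal -63.
C: fails at (2, 3) — LHS = 1/5, RHS = 5/6.

Answer: B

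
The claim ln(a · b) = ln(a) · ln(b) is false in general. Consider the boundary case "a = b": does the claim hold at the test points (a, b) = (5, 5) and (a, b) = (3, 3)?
At (5, 5): LHS = ln(25) ≈ 3.219 ≠ RHS = ln(5)² ≈ 2.59
At (3, 3): LHS = ln(9) ≈ 2.197 ≠ RHS = ln(3)² ≈ 1.207

Answer: No, fails at both test points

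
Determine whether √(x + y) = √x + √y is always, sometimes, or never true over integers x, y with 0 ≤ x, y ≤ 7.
Sometimes true

It holds at (x, y) = (3, 0) (both sides equal √(3) ≈ 1.732), but fails at (x, y) = (6, 3) (LHS = 3, RHS = √(3) + √(6) ≈ 4.182).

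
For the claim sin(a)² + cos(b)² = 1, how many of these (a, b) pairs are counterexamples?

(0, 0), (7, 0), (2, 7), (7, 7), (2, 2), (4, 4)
Testing each pair:
(0, 0): LHS = 1, RHS = 1 → satisfies claim
(7, 0): LHS = sin(7)² + 1 ≈ 1.432, RHS = 1 → counterexample
(2, 7): LHS = cos(7)² + sin(2)² ≈ 1.395, RHS = 1 → counterexample
(7, 7): LHS = sin(7)² + cos(7)² = 1, RHS = 1 → satisfies claim
(2, 2): LHS = cos(2)² + sin(2)² = 1, RHS = 1 → satisfies claim
(4, 4): LHS = cos(4)² + sin(4)² = 1, RHS = 1 → satisfies claim

That makes 2 counterexamples.

Answer: 2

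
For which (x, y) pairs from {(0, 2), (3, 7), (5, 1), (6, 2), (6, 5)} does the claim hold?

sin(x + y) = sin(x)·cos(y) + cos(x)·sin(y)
All pairs

Testing each pair:
(0, 2): LHS = sin(2) ≈ 0.9093, RHS = sin(2) ≈ 0.9093 → holds
(3, 7): LHS = sin(10) ≈ -0.544, RHS = sin(7)·cos(3) + sin(3)·cos(7) ≈ -0.544 → holds
(5, 1): LHS = sin(6) ≈ -0.2794, RHS = sin(5)·cos(1) + sin(1)·cos(5) ≈ -0.2794 → holds
(6, 2): LHS = sin(8) ≈ 0.9894, RHS = sin(6)·cos(2) + sin(2)·cos(6) ≈ 0.9894 → holds
(6, 5): LHS = sin(11) ≈ -1, RHS = sin(5)·cos(6) + sin(6)·cos(5) ≈ -1 → holds

Every pair satisfies the claim.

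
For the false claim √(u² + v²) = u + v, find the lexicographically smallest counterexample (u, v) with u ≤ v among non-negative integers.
At (0, 1): both sides equal 1, so it holds there.
At (0, 2): both sides equal 2, so it holds there.

Substituting (1, 1) into the claim:
LHS = √(1² + 1²) = √(2) ≈ 1.414
RHS = 1 + 1 = 2

Since LHS ≠ RHS, this pair disproves the claim, and no lexicographically smaller pair (u ≤ v, non-negative integers) does.

For instance (1, 2) is also a counterexample (LHS = √(5) ≈ 2.236, RHS = 3), but it's lexicographically larger.

Answer: (u, v) = (1, 1)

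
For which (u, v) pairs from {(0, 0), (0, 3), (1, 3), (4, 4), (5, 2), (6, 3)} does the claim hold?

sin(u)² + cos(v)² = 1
(0, 0), (4, 4)

Testing each pair:
(0, 0): LHS = 1, RHS = 1 → holds
(0, 3): LHS = cos(3)² ≈ 0.9801, RHS = 1 → fails
(1, 3): LHS = sin(1)² + cos(3)² ≈ 1.688, RHS = 1 → fails
(4, 4): LHS = cos(4)² + sin(4)² = 1, RHS = 1 → holds
(5, 2): LHS = cos(2)² + sin(5)² ≈ 1.093, RHS = 1 → fails
(6, 3): LHS = sin(6)² + cos(3)² ≈ 1.058, RHS = 1 → fails

2 of 6 pairs satisfy the claim.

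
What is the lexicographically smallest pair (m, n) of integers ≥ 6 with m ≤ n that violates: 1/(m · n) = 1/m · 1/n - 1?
(m, n) = (6, 6)

Substituting (6, 6) into the claim:
LHS = 1/(6 · 6) = 1/36
RHS = 1/6 · 1/6 - 1 = -35/36

Since LHS ≠ RHS, this pair disproves the claim, and no lexicographically smaller pair (m ≤ n, integers ≥ 6) does.

For instance (13, 13) is also a counterexample (LHS = 1/169, RHS = -168/169), but it's lexicographically larger.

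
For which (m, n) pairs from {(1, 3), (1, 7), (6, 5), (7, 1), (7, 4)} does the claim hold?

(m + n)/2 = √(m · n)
None

Testing each pair:
(1, 3): LHS = 2, RHS = √(3) ≈ 1.732 → fails
(1, 7): LHS = 4, RHS = √(7) ≈ 2.646 → fails
(6, 5): LHS = 11/2, RHS = √(30) ≈ 5.477 → fails
(7, 1): LHS = 4, RHS = √(7) ≈ 2.646 → fails
(7, 4): LHS = 11/2, RHS = 2·√(7) ≈ 5.292 → fails

No pair satisfies the claim.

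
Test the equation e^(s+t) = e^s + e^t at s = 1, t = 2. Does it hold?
Substituting s = 1, t = 2:

LHS = e^(1+2) = e^3 ≈ 20.09
RHS = e^1 + e^2 = e + e^2 ≈ 10.11

LHS ≠ RHS, so the equation does not hold at this point.

Answer: Fails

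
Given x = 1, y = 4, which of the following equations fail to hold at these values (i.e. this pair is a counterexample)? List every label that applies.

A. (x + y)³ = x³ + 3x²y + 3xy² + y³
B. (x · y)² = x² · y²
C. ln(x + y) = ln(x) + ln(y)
Evaluating each claim at the given values:
A. LHS = 125, RHS = 125 → holds here (LHS = RHS)
B. LHS = 16, RHS = 16 → holds here (LHS = RHS)
C. LHS = ln(5) ≈ 1.609, RHS = ln(4) ≈ 1.386 → fails here (LHS ≠ RHS)

Answer: C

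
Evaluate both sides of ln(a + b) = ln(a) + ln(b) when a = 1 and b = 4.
LHS = ln(1 + 4) = ln(5) ≈ 1.609
RHS = ln(1) + ln(4) = ln(4) ≈ 1.386

LHS ≠ RHS (they differ by about 0.2231), so the equation does not hold here.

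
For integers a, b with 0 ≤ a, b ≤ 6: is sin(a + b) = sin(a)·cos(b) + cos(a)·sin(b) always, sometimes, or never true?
The identity holds for every pair in the range. For instance at (a, b) = (4, 0): both sides equal sin(4) ≈ -0.7568.

Answer: Always true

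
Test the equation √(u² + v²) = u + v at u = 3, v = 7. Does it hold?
Substituting u = 3, v = 7:

LHS = √(3² + 7²) = √(58) ≈ 7.616
RHS = 3 + 7 = 10

LHS ≠ RHS, so the equation does not hold at this point.

Answer: Fails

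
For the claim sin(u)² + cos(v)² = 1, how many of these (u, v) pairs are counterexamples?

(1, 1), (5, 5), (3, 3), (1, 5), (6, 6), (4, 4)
Testing each pair:
(1, 1): LHS = cos(1)² + sin(1)² = 1, RHS = 1 → satisfies claim
(5, 5): LHS = cos(5)² + sin(5)² = 1, RHS = 1 → satisfies claim
(3, 3): LHS = sin(3)² + cos(3)² = 1, RHS = 1 → satisfies claim
(1, 5): LHS = cos(5)² + sin(1)² ≈ 0.7885, RHS = 1 → counterexample
(6, 6): LHS = sin(6)² + cos(6)² = 1, RHS = 1 → satisfies claim
(4, 4): LHS = cos(4)² + sin(4)² = 1, RHS = 1 → satisfies claim

That makes 1 counterexample.

Answer: 1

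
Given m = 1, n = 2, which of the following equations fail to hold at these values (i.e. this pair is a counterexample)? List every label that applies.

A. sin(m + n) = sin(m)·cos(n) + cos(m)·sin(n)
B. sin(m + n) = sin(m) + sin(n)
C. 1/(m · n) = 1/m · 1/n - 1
Evaluating each claim at the given values:
A. LHS = sin(3) ≈ 0.1411, RHS = sin(1)·cos(2) + sin(2)·cos(1) ≈ 0.1411 → holds here (LHS = RHS)
B. LHS = sin(3) ≈ 0.1411, RHS = sin(1) + sin(2) ≈ 1.751 → fails here (LHS ≠ RHS)
C. LHS = 1/2, RHS = -1/2 → fails here (LHS ≠ RHS)

Answer: B, C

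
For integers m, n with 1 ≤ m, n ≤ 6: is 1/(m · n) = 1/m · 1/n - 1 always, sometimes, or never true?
The claim fails for every pair in the range. For instance at (m, n) = (2, 4): LHS = 1/8, RHS = -7/8.

Answer: Never true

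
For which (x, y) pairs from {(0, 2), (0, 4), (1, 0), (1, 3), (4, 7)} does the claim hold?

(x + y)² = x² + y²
(0, 2), (0, 4), (1, 0)

Testing each pair:
(0, 2): LHS = 4, RHS = 4 → holds
(0, 4): LHS = 16, RHS = 16 → holds
(1, 0): LHS = 1, RHS = 1 → holds
(1, 3): LHS = 16, RHS = 10 → fails
(4, 7): LHS = 121, RHS = 65 → fails

3 of 5 pairs satisfy the claim.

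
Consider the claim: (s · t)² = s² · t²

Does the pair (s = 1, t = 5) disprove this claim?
Substituting s = 1, t = 5:
LHS = (1 · 5)² = 25
RHS = 1² · 5² = 25

The sides agree, so this pair does not disprove the claim.

Answer: No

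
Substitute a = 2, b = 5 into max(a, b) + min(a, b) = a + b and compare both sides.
LHS = max(2, 5) + min(2, 5) = 7
RHS = 2 + 5 = 7

LHS = RHS: the two sides agree.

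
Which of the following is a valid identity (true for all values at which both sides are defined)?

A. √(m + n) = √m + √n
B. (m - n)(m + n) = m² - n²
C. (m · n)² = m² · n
B

A: fails at (1, 4) — LHS = √(5) ≈ 2.236, RHS = 3.
B: holds — e.g. at (2, 3), both sides equal -5.
C: fails at (2, 2) — LHS = 16, RHS = 8.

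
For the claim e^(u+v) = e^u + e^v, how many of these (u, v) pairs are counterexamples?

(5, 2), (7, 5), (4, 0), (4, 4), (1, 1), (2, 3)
6

Testing each pair:
(5, 2): LHS = e^7 ≈ 1097, RHS = e^2 + e^5 ≈ 155.8 → counterexample
(7, 5): LHS = e^12 ≈ 162754.8, RHS = e^5 + e^7 ≈ 1245 → counterexample
(4, 0): LHS = e^4 ≈ 54.6, RHS = 1 + e^4 ≈ 55.6 → counterexample
(4, 4): LHS = e^8 ≈ 2981, RHS = 2·e^4 ≈ 109.2 → counterexample
(1, 1): LHS = e^2 ≈ 7.389, RHS = 2·e ≈ 5.437 → counterexample
(2, 3): LHS = e^5 ≈ 148.4, RHS = e^2 + e^3 ≈ 27.47 → counterexample

That makes 6 counterexamples.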